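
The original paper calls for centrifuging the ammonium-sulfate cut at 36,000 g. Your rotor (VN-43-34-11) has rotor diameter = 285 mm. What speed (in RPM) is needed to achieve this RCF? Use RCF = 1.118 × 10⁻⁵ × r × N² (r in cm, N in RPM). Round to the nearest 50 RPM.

r = 285 mm / 2 = 142.5 mm = 14.25 cm
RCF = 1.118 × 10⁻⁵ × r × N²
36,000 = 1.118 × 10⁻⁵ × 14.25 × N²
N² = 36,000 / (15.9315 × 10⁻⁵) = 225,967,423
N ≈ √225,967,423 ≈ 15,032.2

15050 RPM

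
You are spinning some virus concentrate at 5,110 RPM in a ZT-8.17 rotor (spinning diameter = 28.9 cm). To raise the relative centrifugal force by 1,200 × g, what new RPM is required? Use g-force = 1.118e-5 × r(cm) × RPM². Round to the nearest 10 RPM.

≈ 5790 RPM

r = 28.9 / 2 = 14.45 cm
Current RCF = 1.118 × 10⁻⁵ × 14.45 × (5110)² = 1.118 × 10⁻⁵ × 14.45 × 26,112,100 ≈ 4,218.4 × g
Target RCF = 4,218.4 + 1,200 = 5,418.4 × g
N² = 5,418.4 / (16.1551 × 10⁻⁵) = 33,539,873
N ≈ √33,539,873 ≈ 5,791.4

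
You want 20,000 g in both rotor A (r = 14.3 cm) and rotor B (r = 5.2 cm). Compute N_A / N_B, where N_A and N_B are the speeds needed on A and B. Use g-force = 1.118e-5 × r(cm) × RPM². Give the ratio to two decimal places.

0.60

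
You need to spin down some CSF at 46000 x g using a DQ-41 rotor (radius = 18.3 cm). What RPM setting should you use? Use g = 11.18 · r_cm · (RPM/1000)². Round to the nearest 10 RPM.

14990 RPM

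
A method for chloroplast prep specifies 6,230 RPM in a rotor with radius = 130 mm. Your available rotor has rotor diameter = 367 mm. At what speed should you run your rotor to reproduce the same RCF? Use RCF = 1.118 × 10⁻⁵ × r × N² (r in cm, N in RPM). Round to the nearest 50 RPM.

5250 RPM

Original rotor: r = 130 mm = 13.0 cm
RCF_original = 1.118 × 10⁻⁵ × 13 × (6230)² = 1.118 × 10⁻⁵ × 13 × 38,812,900 ≈ 5,641.1 × g
Your rotor: r = 367 mm / 2 = 183.5 mm = 18.35 cm
5,641.1 = 1.118 × 10⁻⁵ × 18.35 × N²
N² = 5,641.1 / (20.5153 × 10⁻⁵) = 27,497,039
N ≈ √27,497,039 ≈ 5,243.8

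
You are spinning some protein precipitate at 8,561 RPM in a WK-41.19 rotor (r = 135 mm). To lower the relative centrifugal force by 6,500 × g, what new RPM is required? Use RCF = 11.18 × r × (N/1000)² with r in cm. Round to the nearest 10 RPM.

≈ 5500 RPM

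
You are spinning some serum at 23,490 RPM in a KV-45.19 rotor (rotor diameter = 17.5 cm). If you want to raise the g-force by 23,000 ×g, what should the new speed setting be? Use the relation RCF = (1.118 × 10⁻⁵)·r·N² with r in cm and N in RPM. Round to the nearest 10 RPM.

28050 RPM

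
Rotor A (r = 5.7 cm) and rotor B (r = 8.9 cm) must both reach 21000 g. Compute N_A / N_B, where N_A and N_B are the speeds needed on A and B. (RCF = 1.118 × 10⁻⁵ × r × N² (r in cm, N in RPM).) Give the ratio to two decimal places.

At fixed RCF, N ∝ 1/√r, so N_A/N_B = √(r_B/r_A) = √(8.9/5.7) = √1.561404 = 1.2496.

1.25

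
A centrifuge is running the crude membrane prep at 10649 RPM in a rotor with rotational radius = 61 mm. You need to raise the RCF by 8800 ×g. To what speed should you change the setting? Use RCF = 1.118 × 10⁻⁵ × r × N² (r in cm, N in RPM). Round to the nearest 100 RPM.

N₂ ≈ 15600 RPM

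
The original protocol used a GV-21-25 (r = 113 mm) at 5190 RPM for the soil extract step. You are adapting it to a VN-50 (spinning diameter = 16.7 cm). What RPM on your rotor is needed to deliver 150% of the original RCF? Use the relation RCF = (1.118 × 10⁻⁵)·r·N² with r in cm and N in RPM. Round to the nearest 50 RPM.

Original rotor: r = 113 mm = 11.3 cm
RCF_original = 1.118 × 10⁻⁵ × 11.3 × (5190)² = 1.118 × 10⁻⁵ × 11.3 × 26,936,100 ≈ 3,402.9 × g
Target RCF = 1.5 × 3,402.9 ≈ 5,104.4 × g
Your rotor: r = 16.7 / 2 = 8.35 cm
5,104.4 = 1.118 × 10⁻⁵ × 8.35 × N²
N² = 5,104.4 / (9.3353 × 10⁻⁵) = 54,678,478
N ≈ √54,678,478 ≈ 7,394.5

≈ 7400 RPM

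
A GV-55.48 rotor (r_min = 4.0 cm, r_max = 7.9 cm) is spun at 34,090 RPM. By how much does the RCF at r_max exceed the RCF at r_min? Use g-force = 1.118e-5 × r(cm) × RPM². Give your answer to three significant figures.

≈ 50700 g

RCF_max = 1.118 × 10⁻⁵ × 7.9 × (34090)² = 1.118 × 10⁻⁵ × 7.9 × 1,162,128,100 ≈ 102,641.5 × g
RCF_min = 1.118 × 10⁻⁵ × 4 × (34090)² = 1.118 × 10⁻⁵ × 4 × 1,162,128,100 ≈ 51,970.4 × g
ΔRCF = 102,641.5 − 51,970.4 = 50,671.1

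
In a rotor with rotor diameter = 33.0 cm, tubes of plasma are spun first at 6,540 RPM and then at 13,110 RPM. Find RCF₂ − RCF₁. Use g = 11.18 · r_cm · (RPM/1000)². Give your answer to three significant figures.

r = 33.0 / 2 = 16.5 cm
RCF₁ = 11.18 × 16.5 × (6.54)² = 11.18 × 16.5 × 42.7716 ≈ 7,890.1 × g
RCF₂ = 11.18 × 16.5 × (13.11)² = 11.18 × 16.5 × 171.8721 ≈ 31,705.2 × g
Increase = 31,705.2 − 7,890.1 = 23,815.1

≈ 23800 × g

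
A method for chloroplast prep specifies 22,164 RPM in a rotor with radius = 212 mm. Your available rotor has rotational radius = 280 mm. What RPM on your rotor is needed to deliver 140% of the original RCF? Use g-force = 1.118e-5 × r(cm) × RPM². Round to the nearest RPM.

Original rotor: r = 212 mm = 21.2 cm
RCF_original = 1.118 × 10⁻⁵ × 21.2 × (22164)² = 1.118 × 10⁻⁵ × 21.2 × 491,242,896 ≈ 116,432.4 × g
Target RCF = 1.4 × 116,432.4 ≈ 163,005.4 × g
Your rotor: r = 280 mm = 28.0 cm
163,005.4 = 1.118 × 10⁻⁵ × 28 × N²
N² = 163,005.4 / (31.304 × 10⁻⁵) = 520,717,480
N ≈ √520,717,480 ≈ 22,819.2

≈ 22819 RPM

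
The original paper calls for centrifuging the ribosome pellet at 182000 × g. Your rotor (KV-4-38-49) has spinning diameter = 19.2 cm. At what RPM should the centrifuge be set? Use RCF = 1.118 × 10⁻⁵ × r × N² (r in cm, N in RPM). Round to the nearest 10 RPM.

N ≈ 41180 RPM

r = 19.2 / 2 = 9.6 cm
182,000 = 1.118 × 10⁻⁵ × 9.6 × N²
N² = 182,000 / (10.7328 × 10⁻⁵) = 1,695,736,434
N ≈ √1,695,736,434 ≈ 41,179.3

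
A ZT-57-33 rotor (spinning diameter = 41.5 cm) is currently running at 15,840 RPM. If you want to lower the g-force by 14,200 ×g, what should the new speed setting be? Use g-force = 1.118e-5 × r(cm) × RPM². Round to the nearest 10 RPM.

≈ 13770 RPM

r = 41.5 / 2 = 20.75 cm
Current RCF = 1.118 × 10⁻⁵ × 20.75 × (15840)² = 1.118 × 10⁻⁵ × 20.75 × 250,905,600 ≈ 58,206.3 × g
Target RCF = 58,206.3 − 14,200 = 44,006.3 × g
N² = 44,006.3 / (23.1985 × 10⁻⁵) = 189,694,592
N ≈ √189,694,592 ≈ 13,773.0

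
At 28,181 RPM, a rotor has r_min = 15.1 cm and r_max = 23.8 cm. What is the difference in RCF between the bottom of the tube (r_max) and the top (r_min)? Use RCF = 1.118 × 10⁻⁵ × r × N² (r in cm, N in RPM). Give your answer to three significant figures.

RCF_max = 1.118 × 10⁻⁵ × 23.8 × (28181)² = 1.118 × 10⁻⁵ × 23.8 × 794,168,761 ≈ 211,315.6 × g
RCF_min = 1.118 × 10⁻⁵ × 15.1 × (28181)² = 1.118 × 10⁻⁵ × 15.1 × 794,168,761 ≈ 134,070 × g
ΔRCF = 211,315.6 − 134,070 = 77,245.6

≈ 77200 g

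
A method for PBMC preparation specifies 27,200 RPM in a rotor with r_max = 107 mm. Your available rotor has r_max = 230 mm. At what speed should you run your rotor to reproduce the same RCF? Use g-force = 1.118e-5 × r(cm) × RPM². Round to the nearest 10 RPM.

≈ 18550 RPM

Original rotor: r = 107 mm = 10.7 cm
RCF = 1.118 × 10⁻⁵ × r × N²
RCF_original = 1.118 × 10⁻⁵ × 10.7 × (27200)² = 1.118 × 10⁻⁵ × 10.7 × 739,840,000 ≈ 88,504.1 × g
Your rotor: r = 230 mm = 23.0 cm
88,504.1 = 1.118 × 10⁻⁵ × 23 × N²
N² = 88,504.1 / (25.714 × 10⁻⁵) = 344,186,435
N ≈ √344,186,435 ≈ 18,552.3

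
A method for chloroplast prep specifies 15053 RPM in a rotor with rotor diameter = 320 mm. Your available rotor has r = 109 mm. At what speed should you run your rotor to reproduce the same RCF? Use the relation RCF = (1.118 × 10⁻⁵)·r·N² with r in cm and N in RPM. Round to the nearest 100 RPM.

18200 RPM

Original rotor: r = 320 mm / 2 = 160 mm = 16 cm
RCF = 1.118 × 10⁻⁵ × r × N²
RCF_original = 1.118 × 10⁻⁵ × 16 × (15053)² = 1.118 × 10⁻⁵ × 16 × 226,592,809 ≈ 40,532.9 × g
Your rotor: r = 109 mm = 10.9 cm
40,532.9 = 1.118 × 10⁻⁵ × 10.9 × N²
N² = 40,532.9 / (12.1862 × 10⁻⁵) = 332,613,120
N ≈ √332,613,120 ≈ 18,237.7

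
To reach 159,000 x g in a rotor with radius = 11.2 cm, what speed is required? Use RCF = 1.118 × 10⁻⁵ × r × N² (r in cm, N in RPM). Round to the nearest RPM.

≈ 35634 RPM

RCF = 1.118 × 10⁻⁵ × r × N²
159,000 = 1.118 × 10⁻⁵ × 11.2 × N²
N² = 159,000 / (12.5216 × 10⁻⁵) = 1,269,805,776
N ≈ √1,269,805,776 ≈ 35,634.3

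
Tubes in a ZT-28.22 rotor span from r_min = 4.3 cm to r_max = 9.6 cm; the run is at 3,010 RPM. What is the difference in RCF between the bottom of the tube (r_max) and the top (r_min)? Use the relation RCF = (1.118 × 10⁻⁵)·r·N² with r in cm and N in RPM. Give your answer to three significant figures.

RCF_max = 1.118 × 10⁻⁵ × 9.6 × (3010)² = 1.118 × 10⁻⁵ × 9.6 × 9,060,100 ≈ 972.4 × g
RCF_min = 1.118 × 10⁻⁵ × 4.3 × (3010)² = 1.118 × 10⁻⁵ × 4.3 × 9,060,100 ≈ 435.6 × g
ΔRCF = 972.4 − 435.6 = 536.8

ΔRCF ≈ 537 x g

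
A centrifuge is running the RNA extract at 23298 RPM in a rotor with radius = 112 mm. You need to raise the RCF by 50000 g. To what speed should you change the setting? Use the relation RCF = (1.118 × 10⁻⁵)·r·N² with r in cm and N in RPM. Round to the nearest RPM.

r = 112 mm = 11.2 cm
Current RCF = 1.118 × 10⁻⁵ × 11.2 × (23298)² = 1.118 × 10⁻⁵ × 11.2 × 542,796,804 ≈ 67,966.8 × g
Target RCF = 67,966.8 + 50,000 = 117,966.8 × g
N² = 117,966.8 / (12.5216 × 10⁻⁵) = 942,106,440
N ≈ √942,106,440 ≈ 30,693.8

N₂ ≈ 30694 RPM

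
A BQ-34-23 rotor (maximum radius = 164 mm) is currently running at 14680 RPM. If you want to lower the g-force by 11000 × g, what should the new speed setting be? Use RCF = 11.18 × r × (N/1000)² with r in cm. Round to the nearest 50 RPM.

r = 164 mm = 16.4 cm
Current RCF = 11.18 × 16.4 × (14.68)² = 11.18 × 16.4 × 215.5024 ≈ 39,512.8 × g
Target RCF = 39,512.8 − 11,000 = 28,512.8 × g
(N/1000)² = 28,512.8 / 183.352 = 155.5085
N = 1000 × √155.5085 ≈ 12,470.3

12450 RPM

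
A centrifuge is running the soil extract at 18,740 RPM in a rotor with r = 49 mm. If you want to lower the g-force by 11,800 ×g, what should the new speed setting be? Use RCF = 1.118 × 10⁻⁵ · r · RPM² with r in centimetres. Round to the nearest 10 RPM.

11650 RPM

r = 49 mm = 4.9 cm
Current RCF = 1.118 × 10⁻⁵ × 4.9 × (18740)² = 1.118 × 10⁻⁵ × 4.9 × 351,187,600 ≈ 19,238.8 × g
Target RCF = 19,238.8 − 11,800 = 7,438.8 × g
N² = 7,438.8 / (5.4782 × 10⁻⁵) = 135,789,128
N ≈ √135,789,128 ≈ 11,652.9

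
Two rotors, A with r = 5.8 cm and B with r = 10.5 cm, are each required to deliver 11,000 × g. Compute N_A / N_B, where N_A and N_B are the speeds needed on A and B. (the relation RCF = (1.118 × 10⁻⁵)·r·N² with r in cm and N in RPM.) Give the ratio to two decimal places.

1.35

At fixed RCF, N ∝ 1/√r, so N_A/N_B = √(r_B/r_A) = √(10.5/5.8) = √1.810345 = 1.3455.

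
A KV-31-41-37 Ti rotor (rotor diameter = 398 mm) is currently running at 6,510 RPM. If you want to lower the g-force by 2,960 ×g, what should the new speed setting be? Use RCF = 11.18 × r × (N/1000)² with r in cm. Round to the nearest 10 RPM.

N₂ ≈ 5390 RPM

r = 398 mm / 2 = 199 mm = 19.9 cm
Current RCF = 11.18 × 19.9 × (6.51)² = 11.18 × 19.9 × 42.3801 ≈ 9,428.8 × g
Target RCF = 9,428.8 − 2,960 = 6,468.8 × g
(N/1000)² = 6,468.8 / 222.482 = 29.07561
N = 1000 × √29.07561 ≈ 5,392.2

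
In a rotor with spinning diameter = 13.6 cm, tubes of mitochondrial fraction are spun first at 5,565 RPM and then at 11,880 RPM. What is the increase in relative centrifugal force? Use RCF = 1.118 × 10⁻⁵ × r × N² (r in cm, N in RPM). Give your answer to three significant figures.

≈ 8380 × g

r = 13.6 / 2 = 6.8 cm
RCF₁ = 1.118 × 10⁻⁵ × 6.8 × (5565)² = 1.118 × 10⁻⁵ × 6.8 × 30,969,225 ≈ 2,354.4 × g
RCF₂ = 1.118 × 10⁻⁵ × 6.8 × (11880)² = 1.118 × 10⁻⁵ × 6.8 × 141,134,400 ≈ 10,729.6 × g
Increase = 10,729.6 − 2,354.4 = 8,375.2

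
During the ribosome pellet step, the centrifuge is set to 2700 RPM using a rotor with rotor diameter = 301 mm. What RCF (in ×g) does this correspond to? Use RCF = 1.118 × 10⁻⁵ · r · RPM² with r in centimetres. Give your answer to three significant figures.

≈ 1230 ×g

r = 301 mm / 2 = 150.5 mm = 15.05 cm
RCF = 1.118 × 10⁻⁵ × 15.05 × (2700)² = 1.118 × 10⁻⁵ × 15.05 × 7,290,000 ≈ 1,226.6 × g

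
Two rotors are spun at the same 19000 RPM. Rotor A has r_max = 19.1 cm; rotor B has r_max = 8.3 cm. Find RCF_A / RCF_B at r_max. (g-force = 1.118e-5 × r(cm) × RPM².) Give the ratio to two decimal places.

2.30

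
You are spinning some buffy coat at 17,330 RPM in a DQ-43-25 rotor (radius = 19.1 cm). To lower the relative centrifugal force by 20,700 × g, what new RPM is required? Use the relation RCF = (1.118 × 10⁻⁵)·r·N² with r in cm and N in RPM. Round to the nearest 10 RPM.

Current RCF = 1.118 × 10⁻⁵ × 19.1 × (17330)² = 1.118 × 10⁻⁵ × 19.1 × 300,328,900 ≈ 64,131.6 × g
Target RCF = 64,131.6 − 20,700 = 43,431.6 × g
N² = 43,431.6 / (21.3538 × 10⁻⁵) = 203,390,497
N ≈ √203,390,497 ≈ 14,261.5

14260 RPM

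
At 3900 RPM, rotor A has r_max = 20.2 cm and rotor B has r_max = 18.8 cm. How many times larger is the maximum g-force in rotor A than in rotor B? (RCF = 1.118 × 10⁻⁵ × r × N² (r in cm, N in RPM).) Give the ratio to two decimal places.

At fixed N, RCF ∝ r, so RCF_A/RCF_B = r_A/r_B = 20.2 / 18.8 = 1.0745.

1.07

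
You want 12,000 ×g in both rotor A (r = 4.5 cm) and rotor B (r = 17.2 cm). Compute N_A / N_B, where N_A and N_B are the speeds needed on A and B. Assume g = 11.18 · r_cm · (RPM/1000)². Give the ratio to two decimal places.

1.96

At fixed RCF, N ∝ 1/√r, so N_A/N_B = √(r_B/r_A) = √(17.2/4.5) = √3.822222 = 1.9551.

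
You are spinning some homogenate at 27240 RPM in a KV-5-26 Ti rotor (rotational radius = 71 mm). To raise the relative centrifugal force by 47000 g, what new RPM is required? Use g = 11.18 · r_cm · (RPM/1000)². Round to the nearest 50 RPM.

≈ 36550 RPM

r = 71 mm = 7.1 cm
Current RCF = 11.18 × 7.1 × (27.24)² = 11.18 × 7.1 × 742.0176 ≈ 58,899.9 × g
Target RCF = 58,899.9 + 47,000 = 105,899.9 × g
(N/1000)² = 105,899.9 / 79.378 = 1334.122
N = 1000 × √1334.122 ≈ 36,525.6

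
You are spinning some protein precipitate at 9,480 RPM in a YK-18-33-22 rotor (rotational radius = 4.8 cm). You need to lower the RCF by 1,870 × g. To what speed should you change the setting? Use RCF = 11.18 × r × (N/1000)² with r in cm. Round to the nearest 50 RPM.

N₂ ≈ 7400 RPM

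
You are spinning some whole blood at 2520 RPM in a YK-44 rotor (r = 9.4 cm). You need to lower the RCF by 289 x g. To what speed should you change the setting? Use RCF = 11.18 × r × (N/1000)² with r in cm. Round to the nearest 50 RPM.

Current RCF = 11.18 × 9.4 × (2.52)² = 11.18 × 9.4 × 6.3504 ≈ 667.4 × g
Target RCF = 667.4 − 289 = 378.4 × g
(N/1000)² = 378.4 / 105.092 = 3.600655
N = 1000 × √3.600655 ≈ 1,897.5

1900 RPM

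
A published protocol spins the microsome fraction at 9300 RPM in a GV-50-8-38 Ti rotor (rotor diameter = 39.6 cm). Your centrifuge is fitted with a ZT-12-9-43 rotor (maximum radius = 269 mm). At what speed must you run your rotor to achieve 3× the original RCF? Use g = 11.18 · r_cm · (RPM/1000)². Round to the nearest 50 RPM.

Original rotor: r = 39.6 / 2 = 19.8 cm
RCF_original = 11.18 × 19.8 × (9.3)² = 11.18 × 19.8 × 86.49 ≈ 19,145.8 × g
Target RCF = 3 × 19,145.8 ≈ 57,437.4 × g
Your rotor: r = 269 mm = 26.9 cm
57,437.4 = 11.18 × 26.9 × (N/1000)²
(N/1000)² = 57,437.4 / 300.742 = 190.9856
N = 1000 × √190.9856 ≈ 13,819.8

13800 RPM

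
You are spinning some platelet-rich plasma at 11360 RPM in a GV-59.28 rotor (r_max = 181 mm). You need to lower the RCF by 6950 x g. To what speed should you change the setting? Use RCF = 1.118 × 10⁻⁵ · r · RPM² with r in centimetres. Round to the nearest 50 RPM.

r = 181 mm = 18.1 cm
Current RCF = 1.118 × 10⁻⁵ × 18.1 × (11360)² = 1.118 × 10⁻⁵ × 18.1 × 129,049,600 ≈ 26,114.2 × g
Target RCF = 26,114.2 − 6,950 = 19,164.2 × g
N² = 19,164.2 / (20.2358 × 10⁻⁵) = 94,704,435
N ≈ √94,704,435 ≈ 9,731.6

≈ 9750 RPM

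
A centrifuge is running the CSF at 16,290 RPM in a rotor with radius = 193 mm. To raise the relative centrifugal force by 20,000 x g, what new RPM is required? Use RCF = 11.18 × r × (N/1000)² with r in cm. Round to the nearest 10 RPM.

18920 RPM

r = 193 mm = 19.3 cm
Current RCF = 11.18 × 19.3 × (16.29)² = 11.18 × 19.3 × 265.3641 ≈ 57,258.7 × g
Target RCF = 57,258.7 + 20,000 = 77,258.7 × g
(N/1000)² = 77,258.7 / 215.774 = 358.0538
N = 1000 × √358.0538 ≈ 18,922.3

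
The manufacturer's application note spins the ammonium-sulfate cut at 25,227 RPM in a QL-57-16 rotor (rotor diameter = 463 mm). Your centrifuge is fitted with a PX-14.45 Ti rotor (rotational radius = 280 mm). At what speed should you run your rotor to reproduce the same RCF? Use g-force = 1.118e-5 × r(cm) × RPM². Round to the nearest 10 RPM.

Original rotor: r = 463 mm / 2 = 231.5 mm = 23.15 cm
RCF_original = 1.118 × 10⁻⁵ × 23.15 × (25227)² = 1.118 × 10⁻⁵ × 23.15 × 636,401,529 ≈ 164,711.5 × g
Your rotor: r = 280 mm = 28.0 cm
164,711.5 = 1.118 × 10⁻⁵ × 28 × N²
N² = 164,711.5 / (31.304 × 10⁻⁵) = 526,167,582
N ≈ √526,167,582 ≈ 22,938.3

22940 RPM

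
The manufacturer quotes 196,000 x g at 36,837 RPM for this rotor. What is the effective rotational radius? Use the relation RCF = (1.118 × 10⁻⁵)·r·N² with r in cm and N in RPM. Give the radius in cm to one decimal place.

≈ 12.9 cm

196000 = 1.118 × 10⁻⁵ × r × (36837)²
r = 196000 / (1.118 × 10⁻⁵ × 1,356,964,569) = 196000 / 15170.86 ≈ 12.920 cm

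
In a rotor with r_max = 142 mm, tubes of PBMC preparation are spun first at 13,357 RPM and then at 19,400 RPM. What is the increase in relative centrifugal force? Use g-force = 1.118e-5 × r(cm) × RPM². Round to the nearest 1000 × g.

31000 × g

r = 142 mm = 14.2 cm
RCF₁ = 1.118 × 10⁻⁵ × 14.2 × (13357)² = 1.118 × 10⁻⁵ × 14.2 × 178,409,449 ≈ 28,323.6 × g
RCF₂ = 1.118 × 10⁻⁵ × 14.2 × (19400)² = 1.118 × 10⁻⁵ × 14.2 × 376,360,000 ≈ 59,749.4 × g
Increase = 59,749.4 − 28,323.6 = 31,425.8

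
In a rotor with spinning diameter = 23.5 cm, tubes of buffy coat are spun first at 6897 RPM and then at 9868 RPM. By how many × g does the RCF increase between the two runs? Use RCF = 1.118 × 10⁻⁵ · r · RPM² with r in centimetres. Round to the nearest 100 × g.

r = 23.5 / 2 = 11.75 cm
RCF₁ = 1.118 × 10⁻⁵ × 11.75 × (6897)² = 1.118 × 10⁻⁵ × 11.75 × 47,568,609 ≈ 6,248.9 × g
RCF₂ = 1.118 × 10⁻⁵ × 11.75 × (9868)² = 1.118 × 10⁻⁵ × 11.75 × 97,377,424 ≈ 12,792 × g
Increase = 12,792 − 6,248.9 = 6,543.1

≈ 6500 × g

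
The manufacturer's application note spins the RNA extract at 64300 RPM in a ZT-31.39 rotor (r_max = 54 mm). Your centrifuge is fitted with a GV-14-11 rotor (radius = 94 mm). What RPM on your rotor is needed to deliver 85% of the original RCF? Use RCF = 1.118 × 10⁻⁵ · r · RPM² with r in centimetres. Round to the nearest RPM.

≈ 44932 RPM

Original rotor: r = 54 mm = 5.4 cm
RCF = 1.118 × 10⁻⁵ × r × N²
RCF_original = 1.118 × 10⁻⁵ × 5.4 × (64300)² = 1.118 × 10⁻⁵ × 5.4 × 4,134,490,000 ≈ 249,607.4 × g
Target RCF = 0.85 × 249,607.4 ≈ 212,166.3 × g
Your rotor: r = 94 mm = 9.4 cm
212,166.3 = 1.118 × 10⁻⁵ × 9.4 × N²
N² = 212,166.3 / (10.5092 × 10⁻⁵) = 2,018,862,520
N ≈ √2,018,862,520 ≈ 44,931.8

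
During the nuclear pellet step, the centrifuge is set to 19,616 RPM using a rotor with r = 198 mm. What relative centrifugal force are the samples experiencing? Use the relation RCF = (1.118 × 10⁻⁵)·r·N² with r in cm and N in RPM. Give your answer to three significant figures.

RCF ≈ 85200 x g

r = 198 mm = 19.8 cm
RCF = 1.118 × 10⁻⁵ × 19.8 × (19616)² = 1.118 × 10⁻⁵ × 19.8 × 384,787,456 ≈ 85,178.1 × g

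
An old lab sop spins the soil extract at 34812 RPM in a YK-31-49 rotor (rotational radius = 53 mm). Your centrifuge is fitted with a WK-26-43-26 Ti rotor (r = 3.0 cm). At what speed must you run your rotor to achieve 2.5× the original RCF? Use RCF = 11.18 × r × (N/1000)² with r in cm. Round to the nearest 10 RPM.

73160 RPM

Original rotor: r = 53 mm = 5.3 cm
RCF_original = 11.18 × 5.3 × (34.812)² = 11.18 × 5.3 × 1,211.875344 ≈ 71,808.5 × g
Target RCF = 2.5 × 71,808.5 ≈ 179,521.2 × g
179,521.2 = 11.18 × 3 × (N/1000)²
(N/1000)² = 179,521.2 / 33.54 = 5352.451
N = 1000 × √5352.451 ≈ 73,160.4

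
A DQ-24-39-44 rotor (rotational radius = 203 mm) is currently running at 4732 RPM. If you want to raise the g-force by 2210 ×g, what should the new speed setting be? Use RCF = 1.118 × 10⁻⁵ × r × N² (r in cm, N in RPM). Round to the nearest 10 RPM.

N₂ ≈ 5670 RPM

r = 203 mm = 20.3 cm
Current RCF = 1.118 × 10⁻⁵ × 20.3 × (4732)² = 1.118 × 10⁻⁵ × 20.3 × 22,391,824 ≈ 5,081.9 × g
Target RCF = 5,081.9 + 2,210 = 7,291.9 × g
N² = 7,291.9 / (22.6954 × 10⁻⁵) = 32,129,418
N ≈ √32,129,418 ≈ 5,668.3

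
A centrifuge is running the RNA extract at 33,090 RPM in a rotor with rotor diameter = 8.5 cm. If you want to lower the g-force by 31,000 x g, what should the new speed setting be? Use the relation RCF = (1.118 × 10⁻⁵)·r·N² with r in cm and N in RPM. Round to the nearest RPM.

21036 RPM

r = 8.5 / 2 = 4.25 cm
Current RCF = 1.118 × 10⁻⁵ × 4.25 × (33090)² = 1.118 × 10⁻⁵ × 4.25 × 1,094,948,100 ≈ 52,026.5 × g
Target RCF = 52,026.5 − 31,000 = 21,026.5 × g
N² = 21,026.5 / (4.7515 × 10⁻⁵) = 442,523,414
N ≈ √442,523,414 ≈ 21,036.2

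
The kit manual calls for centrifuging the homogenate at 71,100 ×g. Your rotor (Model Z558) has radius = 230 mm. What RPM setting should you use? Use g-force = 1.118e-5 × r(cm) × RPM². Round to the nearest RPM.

≈ 16628 RPM

r = 230 mm = 23.0 cm
71,100 = 1.118 × 10⁻⁵ × 23 × N²
N² = 71,100 / (25.714 × 10⁻⁵) = 276,503,072
N ≈ √276,503,072 ≈ 16,628.4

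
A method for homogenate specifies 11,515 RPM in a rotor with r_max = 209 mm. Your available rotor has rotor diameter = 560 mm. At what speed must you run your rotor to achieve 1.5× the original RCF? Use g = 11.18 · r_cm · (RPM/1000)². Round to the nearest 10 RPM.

≈ 12180 RPM

Original rotor: r = 209 mm = 20.9 cm
RCF = 11.18 × r × (N/1000)²
RCF_original = 11.18 × 20.9 × (11.515)² = 11.18 × 20.9 × 132.595225 ≈ 30,982.5 × g
Target RCF = 1.5 × 30,982.5 ≈ 46,473.8 × g
Your rotor: r = 560 mm / 2 = 280 mm = 28 cm
46,473.8 = 11.18 × 28 × (N/1000)²
(N/1000)² = 46,473.8 / 313.04 = 148.4596
N = 1000 × √148.4596 ≈ 12,184.4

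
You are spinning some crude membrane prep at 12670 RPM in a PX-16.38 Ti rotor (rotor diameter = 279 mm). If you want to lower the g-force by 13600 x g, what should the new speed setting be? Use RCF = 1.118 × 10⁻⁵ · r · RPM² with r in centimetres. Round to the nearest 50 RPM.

r = 279 mm / 2 = 139.5 mm = 13.95 cm
Current RCF = 1.118 × 10⁻⁵ × 13.95 × (12670)² = 1.118 × 10⁻⁵ × 13.95 × 160,528,900 ≈ 25,036.2 × g
Target RCF = 25,036.2 − 13,600 = 11,436.2 × g
N² = 11,436.2 / (15.5961 × 10⁻⁵) = 73,327,306
N ≈ √73,327,306 ≈ 8,563.1

N₂ ≈ 8550 RPM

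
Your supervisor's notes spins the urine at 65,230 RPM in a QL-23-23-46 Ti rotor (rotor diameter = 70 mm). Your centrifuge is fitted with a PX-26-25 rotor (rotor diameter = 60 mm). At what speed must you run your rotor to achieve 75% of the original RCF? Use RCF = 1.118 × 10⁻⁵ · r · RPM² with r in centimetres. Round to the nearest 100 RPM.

≈ 61000 RPM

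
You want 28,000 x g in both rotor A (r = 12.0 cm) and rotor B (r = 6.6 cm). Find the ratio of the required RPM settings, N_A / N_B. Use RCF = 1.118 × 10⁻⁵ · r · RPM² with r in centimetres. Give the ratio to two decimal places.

0.74

At fixed RCF, N ∝ 1/√r, so N_A/N_B = √(r_B/r_A) = √(6.6/12.0) = √0.550000 = 0.7416.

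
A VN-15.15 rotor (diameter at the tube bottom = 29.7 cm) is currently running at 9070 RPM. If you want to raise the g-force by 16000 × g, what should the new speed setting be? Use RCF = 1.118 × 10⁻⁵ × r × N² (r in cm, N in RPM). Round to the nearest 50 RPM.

r = 29.7 / 2 = 14.85 cm
Current RCF = 1.118 × 10⁻⁵ × 14.85 × (9070)² = 1.118 × 10⁻⁵ × 14.85 × 82,264,900 ≈ 13,657.9 × g
Target RCF = 13,657.9 + 16,000 = 29,657.9 × g
N² = 29,657.9 / (16.6023 × 10⁻⁵) = 178,637,297
N ≈ √178,637,297 ≈ 13,365.5

N₂ ≈ 13350 RPM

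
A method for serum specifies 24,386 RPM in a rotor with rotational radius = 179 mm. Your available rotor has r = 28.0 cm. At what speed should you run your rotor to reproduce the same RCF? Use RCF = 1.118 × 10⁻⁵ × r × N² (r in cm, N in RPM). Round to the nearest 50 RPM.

19500 RPM

Original rotor: r = 179 mm = 17.9 cm
RCF = 1.118 × 10⁻⁵ × r × N²
RCF_original = 1.118 × 10⁻⁵ × 17.9 × (24386)² = 1.118 × 10⁻⁵ × 17.9 × 594,676,996 ≈ 119,007.9 × g
119,007.9 = 1.118 × 10⁻⁵ × 28 × N²
N² = 119,007.9 / (31.304 × 10⁻⁵) = 380,168,349
N ≈ √380,168,349 ≈ 19,497.9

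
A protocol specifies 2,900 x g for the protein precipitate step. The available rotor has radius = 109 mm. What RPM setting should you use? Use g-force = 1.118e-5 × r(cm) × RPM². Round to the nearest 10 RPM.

4880 RPM

r = 109 mm = 10.9 cm
2,900 = 1.118 × 10⁻⁵ × 10.9 × N²
N² = 2,900 / (12.1862 × 10⁻⁵) = 23,797,410
N ≈ √23,797,410 ≈ 4,878.3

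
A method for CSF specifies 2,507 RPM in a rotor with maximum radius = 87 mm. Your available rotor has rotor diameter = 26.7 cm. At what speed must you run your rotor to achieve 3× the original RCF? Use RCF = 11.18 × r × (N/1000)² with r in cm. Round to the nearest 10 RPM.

≈ 3510 RPM

Original rotor: r = 87 mm = 8.7 cm
RCF = 11.18 × r × (N/1000)²
RCF_original = 11.18 × 8.7 × (2.507)² = 11.18 × 8.7 × 6.285049 ≈ 611.3 × g
Target RCF = 3 × 611.3 ≈ 1,833.9 × g
Your rotor: r = 26.7 / 2 = 13.35 cm
1,833.9 = 11.18 × 13.35 × (N/1000)²
(N/1000)² = 1,833.9 / 149.253 = 12.28719
N = 1000 × √12.28719 ≈ 3,505.3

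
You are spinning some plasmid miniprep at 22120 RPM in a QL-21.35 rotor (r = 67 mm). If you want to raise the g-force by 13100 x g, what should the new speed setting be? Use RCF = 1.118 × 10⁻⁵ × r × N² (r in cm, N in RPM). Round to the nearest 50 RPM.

r = 67 mm = 6.7 cm
Current RCF = 1.118 × 10⁻⁵ × 6.7 × (22120)² = 1.118 × 10⁻⁵ × 6.7 × 489,294,400 ≈ 36,651.1 × g
Target RCF = 36,651.1 + 13,100 = 49,751.1 × g
N² = 49,751.1 / (7.4906 × 10⁻⁵) = 664,180,439
N ≈ √664,180,439 ≈ 25,771.7

25750 RPM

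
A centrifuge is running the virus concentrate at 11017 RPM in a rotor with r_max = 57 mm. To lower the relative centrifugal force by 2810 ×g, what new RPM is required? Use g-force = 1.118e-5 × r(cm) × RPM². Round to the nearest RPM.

≈ 8791 RPM

r = 57 mm = 5.7 cm
Current RCF = 1.118 × 10⁻⁵ × 5.7 × (11017)² = 1.118 × 10⁻⁵ × 5.7 × 121,374,289 ≈ 7,734.7 × g
Target RCF = 7,734.7 − 2,810 = 4,924.7 × g
N² = 4,924.7 / (6.3726 × 10⁻⁵) = 77,279,289
N ≈ √77,279,289 ≈ 8,790.9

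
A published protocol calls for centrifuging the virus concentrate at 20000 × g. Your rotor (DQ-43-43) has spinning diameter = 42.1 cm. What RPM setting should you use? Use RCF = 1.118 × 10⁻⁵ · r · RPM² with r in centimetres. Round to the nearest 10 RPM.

N ≈ 9220 RPM

r = 42.1 / 2 = 21.05 cm
RCF = 1.118 × 10⁻⁵ × r × N²
20,000 = 1.118 × 10⁻⁵ × 21.05 × N²
N² = 20,000 / (23.5339 × 10⁻⁵) = 84,983,789
N ≈ √84,983,789 ≈ 9,218.7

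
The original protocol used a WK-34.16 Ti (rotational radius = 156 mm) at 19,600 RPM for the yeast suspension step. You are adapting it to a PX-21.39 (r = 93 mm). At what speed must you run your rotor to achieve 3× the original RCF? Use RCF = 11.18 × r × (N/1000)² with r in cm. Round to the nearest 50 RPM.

Original rotor: r = 156 mm = 15.6 cm
RCF = 11.18 × r × (N/1000)²
RCF_original = 11.18 × 15.6 × (19.6)² = 11.18 × 15.6 × 384.16 ≈ 67,000.6 × g
Target RCF = 3 × 67,000.6 ≈ 201,001.8 × g
Your rotor: r = 93 mm = 9.3 cm
201,001.8 = 11.18 × 9.3 × (N/1000)²
(N/1000)² = 201,001.8 / 103.974 = 1933.193
N = 1000 × √1933.193 ≈ 43,968.1

≈ 43950 RPM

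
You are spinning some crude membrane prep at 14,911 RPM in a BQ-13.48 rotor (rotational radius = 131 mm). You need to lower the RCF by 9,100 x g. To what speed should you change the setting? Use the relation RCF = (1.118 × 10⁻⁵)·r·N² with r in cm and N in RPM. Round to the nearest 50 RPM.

r = 131 mm = 13.1 cm
Current RCF = 1.118 × 10⁻⁵ × 13.1 × (14911)² = 1.118 × 10⁻⁵ × 13.1 × 222,337,921 ≈ 32,563.2 × g
Target RCF = 32,563.2 − 9,100 = 23,463.2 × g
N² = 23,463.2 / (14.6458 × 10⁻⁵) = 160,204,291
N ≈ √160,204,291 ≈ 12,657.2

12650 RPM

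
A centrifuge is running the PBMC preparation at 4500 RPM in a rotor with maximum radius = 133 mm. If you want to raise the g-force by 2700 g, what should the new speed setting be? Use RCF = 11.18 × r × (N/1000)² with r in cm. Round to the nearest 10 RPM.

r = 133 mm = 13.3 cm
Current RCF = 11.18 × 13.3 × (4.5)² = 11.18 × 13.3 × 20.25 ≈ 3,011.1 × g
Target RCF = 3,011.1 + 2,700 = 5,711.1 × g
(N/1000)² = 5,711.1 / 148.694 = 38.40841
N = 1000 × √38.40841 ≈ 6,197.5

6200 RPM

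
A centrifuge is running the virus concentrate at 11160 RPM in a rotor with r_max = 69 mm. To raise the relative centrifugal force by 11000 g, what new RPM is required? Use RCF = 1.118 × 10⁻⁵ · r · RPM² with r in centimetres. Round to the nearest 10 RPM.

r = 69 mm = 6.9 cm
Current RCF = 1.118 × 10⁻⁵ × 6.9 × (11160)² = 1.118 × 10⁻⁵ × 6.9 × 124,545,600 ≈ 9,607.7 × g
Target RCF = 9,607.7 + 11,000 = 20,607.7 × g
N² = 20,607.7 / (7.7142 × 10⁻⁵) = 267,139,820
N ≈ √267,139,820 ≈ 16,344.4

≈ 16340 RPM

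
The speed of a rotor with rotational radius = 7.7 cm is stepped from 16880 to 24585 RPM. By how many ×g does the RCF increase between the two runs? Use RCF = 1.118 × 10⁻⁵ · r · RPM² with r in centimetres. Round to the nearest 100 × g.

RCF₁ = 1.118 × 10⁻⁵ × 7.7 × (16880)² = 1.118 × 10⁻⁵ × 7.7 × 284,934,400 ≈ 24,528.9 × g
RCF₂ = 1.118 × 10⁻⁵ × 7.7 × (24585)² = 1.118 × 10⁻⁵ × 7.7 × 604,422,225 ≈ 52,032.3 × g
Increase = 52,032.3 − 24,528.9 = 27,503.4

≈ 27500 ×g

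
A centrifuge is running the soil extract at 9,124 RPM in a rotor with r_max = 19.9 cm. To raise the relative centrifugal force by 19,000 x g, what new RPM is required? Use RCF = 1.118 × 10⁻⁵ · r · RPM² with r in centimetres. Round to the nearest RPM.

Current RCF = 1.118 × 10⁻⁵ × 19.9 × (9124)² = 1.118 × 10⁻⁵ × 19.9 × 83,247,376 ≈ 18,521 × g
Target RCF = 18,521 + 19,000 = 37,521 × g
N² = 37,521 / (22.2482 × 10⁻⁵) = 168,647,351
N ≈ √168,647,351 ≈ 12,986.4

≈ 12986 RPM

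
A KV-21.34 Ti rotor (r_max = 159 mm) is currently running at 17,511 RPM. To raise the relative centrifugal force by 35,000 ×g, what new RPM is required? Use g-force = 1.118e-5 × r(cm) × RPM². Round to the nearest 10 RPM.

22440 RPM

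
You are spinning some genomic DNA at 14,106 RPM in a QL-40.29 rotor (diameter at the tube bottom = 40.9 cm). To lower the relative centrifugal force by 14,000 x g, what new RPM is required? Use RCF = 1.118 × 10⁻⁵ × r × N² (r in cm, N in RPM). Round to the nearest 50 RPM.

N₂ ≈ 11750 RPM

r = 40.9 / 2 = 20.45 cm
Current RCF = 1.118 × 10⁻⁵ × 20.45 × (14106)² = 1.118 × 10⁻⁵ × 20.45 × 198,979,236 ≈ 45,492.8 × g
Target RCF = 45,492.8 − 14,000 = 31,492.8 × g
N² = 31,492.8 / (22.8631 × 10⁻⁵) = 137,745,100
N ≈ √137,745,100 ≈ 11,736.5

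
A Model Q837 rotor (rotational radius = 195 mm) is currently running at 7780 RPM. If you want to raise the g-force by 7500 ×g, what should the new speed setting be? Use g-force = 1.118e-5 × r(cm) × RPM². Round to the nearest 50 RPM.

r = 195 mm = 19.5 cm
Current RCF = 1.118 × 10⁻⁵ × 19.5 × (7780)² = 1.118 × 10⁻⁵ × 19.5 × 60,528,400 ≈ 13,195.8 × g
Target RCF = 13,195.8 + 7,500 = 20,695.8 × g
N² = 20,695.8 / (21.801 × 10⁻⁵) = 94,930,508
N ≈ √94,930,508 ≈ 9,743.2

9750 RPM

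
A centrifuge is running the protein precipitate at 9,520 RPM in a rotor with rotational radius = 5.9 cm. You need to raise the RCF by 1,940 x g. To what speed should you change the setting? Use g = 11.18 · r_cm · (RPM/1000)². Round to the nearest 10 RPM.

Current RCF = 11.18 × 5.9 × (9.52)² = 11.18 × 5.9 × 90.6304 ≈ 5,978.2 × g
Target RCF = 5,978.2 + 1,940 = 7,918.2 × g
(N/1000)² = 7,918.2 / 65.962 = 120.0418
N = 1000 × √120.0418 ≈ 10,956.4

10960 RPM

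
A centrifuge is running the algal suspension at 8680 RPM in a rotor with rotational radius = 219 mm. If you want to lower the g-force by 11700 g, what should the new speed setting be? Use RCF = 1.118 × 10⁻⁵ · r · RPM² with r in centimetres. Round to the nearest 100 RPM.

≈ 5200 RPM

r = 219 mm = 21.9 cm
Current RCF = 1.118 × 10⁻⁵ × 21.9 × (8680)² = 1.118 × 10⁻⁵ × 21.9 × 75,342,400 ≈ 18,447 × g
Target RCF = 18,447 − 11,700 = 6,747 × g
N² = 6,747 / (24.4842 × 10⁻⁵) = 27,556,547
N ≈ √27,556,547 ≈ 5,249.4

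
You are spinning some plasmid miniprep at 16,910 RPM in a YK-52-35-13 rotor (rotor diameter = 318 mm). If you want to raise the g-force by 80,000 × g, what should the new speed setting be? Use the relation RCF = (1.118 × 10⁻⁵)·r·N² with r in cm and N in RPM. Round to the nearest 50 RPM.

27150 RPM

r = 318 mm / 2 = 159 mm = 15.9 cm
Current RCF = 1.118 × 10⁻⁵ × 15.9 × (16910)² = 1.118 × 10⁻⁵ × 15.9 × 285,948,100 ≈ 50,830.7 × g
Target RCF = 50,830.7 + 80,000 = 130,830.7 × g
N² = 130,830.7 / (17.7762 × 10⁻⁵) = 735,988,006
N ≈ √735,988,006 ≈ 27,129.1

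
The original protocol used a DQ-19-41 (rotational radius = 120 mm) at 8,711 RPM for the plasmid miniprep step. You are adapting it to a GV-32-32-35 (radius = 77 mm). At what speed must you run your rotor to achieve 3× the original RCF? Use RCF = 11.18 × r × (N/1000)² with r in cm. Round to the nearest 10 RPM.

Original rotor: r = 120 mm = 12.0 cm
RCF_original = 11.18 × 12 × (8.711)² = 11.18 × 12 × 75.881521 ≈ 10,180.3 × g
Target RCF = 3 × 10,180.3 ≈ 30,540.9 × g
Your rotor: r = 77 mm = 7.7 cm
30,540.9 = 11.18 × 7.7 × (N/1000)²
(N/1000)² = 30,540.9 / 86.086 = 354.772
N = 1000 × √354.772 ≈ 18,835.4

≈ 18840 RPM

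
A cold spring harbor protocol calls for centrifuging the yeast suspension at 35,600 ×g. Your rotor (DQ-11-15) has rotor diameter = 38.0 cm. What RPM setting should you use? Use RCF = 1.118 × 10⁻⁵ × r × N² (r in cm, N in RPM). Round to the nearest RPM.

12946 RPM

r = 38.0 / 2 = 19 cm
RCF = 1.118 × 10⁻⁵ × r × N²
35,600 = 1.118 × 10⁻⁵ × 19 × N²
N² = 35,600 / (21.242 × 10⁻⁵) = 167,592,505
N ≈ √167,592,505 ≈ 12,945.8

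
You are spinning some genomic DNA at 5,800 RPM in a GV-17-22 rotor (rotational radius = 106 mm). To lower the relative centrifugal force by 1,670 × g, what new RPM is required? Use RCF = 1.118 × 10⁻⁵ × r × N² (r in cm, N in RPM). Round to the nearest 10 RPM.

r = 106 mm = 10.6 cm
Current RCF = 1.118 × 10⁻⁵ × 10.6 × (5800)² = 1.118 × 10⁻⁵ × 10.6 × 33,640,000 ≈ 3,986.6 × g
Target RCF = 3,986.6 − 1,670 = 2,316.6 × g
N² = 2,316.6 / (11.8508 × 10⁻⁵) = 19,548,047
N ≈ √19,548,047 ≈ 4,421.3

N₂ ≈ 4420 RPM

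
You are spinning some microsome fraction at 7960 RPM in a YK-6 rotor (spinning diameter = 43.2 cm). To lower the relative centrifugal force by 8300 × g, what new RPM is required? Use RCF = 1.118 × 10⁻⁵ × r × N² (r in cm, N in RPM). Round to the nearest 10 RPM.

r = 43.2 / 2 = 21.6 cm
Current RCF = 1.118 × 10⁻⁵ × 21.6 × (7960)² = 1.118 × 10⁻⁵ × 21.6 × 63,361,600 ≈ 15,301.1 × g
Target RCF = 15,301.1 − 8,300 = 7,001.1 × g
N² = 7,001.1 / (24.1488 × 10⁻⁵) = 28,991,503
N ≈ √28,991,503 ≈ 5,384.4

N₂ ≈ 5380 RPM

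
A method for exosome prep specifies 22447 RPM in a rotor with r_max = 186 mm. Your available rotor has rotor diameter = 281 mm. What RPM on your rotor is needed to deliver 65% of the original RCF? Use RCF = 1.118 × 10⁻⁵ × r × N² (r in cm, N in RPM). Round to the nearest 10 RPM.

20820 RPM

Original rotor: r = 186 mm = 18.6 cm
RCF_original = 1.118 × 10⁻⁵ × 18.6 × (22447)² = 1.118 × 10⁻⁵ × 18.6 × 503,867,809 ≈ 104,778.3 × g
Target RCF = 0.65 × 104,778.3 ≈ 68,105.9 × g
Your rotor: r = 281 mm / 2 = 140.5 mm = 14.05 cm
68,105.9 = 1.118 × 10⁻⁵ × 14.05 × N²
N² = 68,105.9 / (15.7079 × 10⁻⁵) = 433,577,372
N ≈ √433,577,372 ≈ 20,822.5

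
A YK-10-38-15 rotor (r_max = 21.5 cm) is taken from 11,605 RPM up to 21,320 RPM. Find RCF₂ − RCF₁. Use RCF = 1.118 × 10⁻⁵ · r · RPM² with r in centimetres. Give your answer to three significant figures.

76900 g

RCF₁ = 1.118 × 10⁻⁵ × 21.5 × (11605)² = 1.118 × 10⁻⁵ × 21.5 × 134,676,025 ≈ 32,372.1 × g
RCF₂ = 1.118 × 10⁻⁵ × 21.5 × (21320)² = 1.118 × 10⁻⁵ × 21.5 × 454,542,400 ≈ 109,258.4 × g
Increase = 109,258.4 − 32,372.1 = 76,886.3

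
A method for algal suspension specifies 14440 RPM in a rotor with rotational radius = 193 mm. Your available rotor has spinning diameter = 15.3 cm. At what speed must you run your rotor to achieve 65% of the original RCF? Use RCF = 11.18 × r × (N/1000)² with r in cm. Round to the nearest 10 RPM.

Original rotor: r = 193 mm = 19.3 cm
RCF = 11.18 × r × (N/1000)²
RCF_original = 11.18 × 19.3 × (14.44)² = 11.18 × 19.3 × 208.5136 ≈ 44,991.8 × g
Target RCF = 0.65 × 44,991.8 ≈ 29,244.7 × g
Your rotor: r = 15.3 / 2 = 7.65 cm
29,244.7 = 11.18 × 7.65 × (N/1000)²
(N/1000)² = 29,244.7 / 85.527 = 341.9353
N = 1000 × √341.9353 ≈ 18,491.5

≈ 18490 RPM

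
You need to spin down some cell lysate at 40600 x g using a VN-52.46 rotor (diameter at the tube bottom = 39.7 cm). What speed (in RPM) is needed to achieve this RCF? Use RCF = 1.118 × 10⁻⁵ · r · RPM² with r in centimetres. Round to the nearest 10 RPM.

r = 39.7 / 2 = 19.85 cm
RCF = 1.118 × 10⁻⁵ × r × N²
40,600 = 1.118 × 10⁻⁵ × 19.85 × N²
N² = 40,600 / (22.1923 × 10⁻⁵) = 182,946,337
N ≈ √182,946,337 ≈ 13,525.8

N ≈ 13530 RPM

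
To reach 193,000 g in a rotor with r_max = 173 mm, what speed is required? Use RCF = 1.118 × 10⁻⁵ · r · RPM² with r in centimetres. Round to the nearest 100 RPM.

≈ 31600 RPM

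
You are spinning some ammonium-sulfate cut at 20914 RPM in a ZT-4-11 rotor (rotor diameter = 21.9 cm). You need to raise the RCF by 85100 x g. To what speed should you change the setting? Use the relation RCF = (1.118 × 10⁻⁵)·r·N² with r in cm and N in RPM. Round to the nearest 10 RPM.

≈ 33650 RPM

r = 21.9 / 2 = 10.95 cm
Current RCF = 1.118 × 10⁻⁵ × 10.95 × (20914)² = 1.118 × 10⁻⁵ × 10.95 × 437,395,396 ≈ 53,546.4 × g
Target RCF = 53,546.4 + 85,100 = 138,646.4 × g
N² = 138,646.4 / (12.2421 × 10⁻⁵) = 1,132,537,718
N ≈ √1,132,537,718 ≈ 33,653.2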